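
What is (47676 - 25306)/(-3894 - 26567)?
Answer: -22370/30461 ≈ -0.73438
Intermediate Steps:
(47676 - 25306)/(-3894 - 26567) = 22370/(-30461) = 22370*(-1/30461) = -22370/30461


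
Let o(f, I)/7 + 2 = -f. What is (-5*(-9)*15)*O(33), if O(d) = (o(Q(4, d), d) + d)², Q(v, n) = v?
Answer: 54675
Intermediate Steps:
o(f, I) = -14 - 7*f (o(f, I) = -14 + 7*(-f) = -14 - 7*f)
O(d) = (-42 + d)² (O(d) = ((-14 - 7*4) + d)² = ((-14 - 28) + d)² = (-42 + d)²)
(-5*(-9)*15)*O(33) = (-5*(-9)*15)*(-42 + 33)² = (45*15)*(-9)² = 675*81 = 54675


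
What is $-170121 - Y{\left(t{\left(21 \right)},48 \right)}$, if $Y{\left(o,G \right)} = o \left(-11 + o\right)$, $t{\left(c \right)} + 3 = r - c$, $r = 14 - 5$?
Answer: $-170511$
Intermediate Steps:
$r = 9$
$t{\left(c \right)} = 6 - c$ ($t{\left(c \right)} = -3 - \left(-9 + c\right) = 6 - c$)
$-170121 - Y{\left(t{\left(21 \right)},48 \right)} = -170121 - \left(6 - 21\right) \left(-11 + \left(6 - 21\right)\right) = -170121 - - 15 \left(-11 - 15\right) = -170121 - \left(-15\right) \left(-26\right) = -170121 - 390 = -170511$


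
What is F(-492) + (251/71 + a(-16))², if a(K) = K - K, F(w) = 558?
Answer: 2875879/5041 ≈ 570.50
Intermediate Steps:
a(K) = 0
F(-492) + (251/71 + a(-16))² = 558 + (251/71 + 0)² = 558 + (251/71)² = 558 + 63001/5041 = 2875879/5041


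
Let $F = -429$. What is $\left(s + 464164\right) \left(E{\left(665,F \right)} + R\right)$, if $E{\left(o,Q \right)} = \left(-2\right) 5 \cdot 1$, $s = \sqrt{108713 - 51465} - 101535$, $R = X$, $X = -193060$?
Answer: $-70012781030 - 772280 \sqrt{3578} \approx -7.0059 \cdot 10^{10}$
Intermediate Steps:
$R = -193060$
$s = -101535 + 4 \sqrt{3578}$ ($s = \sqrt{57248} - 101535 = 4 \sqrt{3578} - 101535 = -101535 + 4 \sqrt{3578} \approx -1.013 \cdot 10^{5}$)
$E{\left(o,Q \right)} = -10$ ($E{\left(o,Q \right)} = \left(-10\right) 1 = -10$)
$\left(s + 464164\right) \left(E{\left(665,F \right)} + R\right) = \left(\left(-101535 + 4 \sqrt{3578}\right) + 464164\right) \left(-10 - 193060\right) = \left(362629 + 4 \sqrt{3578}\right) \left(-193070\right) = -70012781030 - 772280 \sqrt{3578}$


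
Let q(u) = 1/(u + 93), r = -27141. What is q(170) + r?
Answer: -7138082/263 ≈ -27141.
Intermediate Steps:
q(u) = 1/(93 + u)
q(170) + r = 1/(93 + 170) - 27141 = 1/263 - 27141 = -7138082/263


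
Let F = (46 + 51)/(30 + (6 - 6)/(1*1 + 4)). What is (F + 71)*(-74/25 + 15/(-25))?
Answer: -198203/750 ≈ -264.27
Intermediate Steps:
F = 97/30 (F = 97/(30 + 0/(1 + 4)) = 97/(30 + 0/5) = 97/(30 + 0*(⅕)) = 97/(30 + 0) = 97/30 ≈ 3.2333)
(F + 71)*(-74/25 + 15/(-25)) = (97/30 + 71)*(-74/25 + 15/(-25)) = 2227*(-74*1/25 + 15*(-1/25))/30 = 2227*(-74/25 - ⅗)/30 = (2227/30)*(-89/25) = -198203/750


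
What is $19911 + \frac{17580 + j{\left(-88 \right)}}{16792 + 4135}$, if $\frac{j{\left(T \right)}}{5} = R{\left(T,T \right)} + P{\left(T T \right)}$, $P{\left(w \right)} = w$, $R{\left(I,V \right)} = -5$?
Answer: $\frac{416733772}{20927} \approx 19914.0$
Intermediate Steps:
$j{\left(T \right)} = -25 + 5 T^{2}$ ($j{\left(T \right)} = 5 \left(-5 + T T\right) = 5 \left(-5 + T^{2}\right) = -25 + 5 T^{2}$)
$19911 + \frac{17580 + j{\left(-88 \right)}}{16792 + 4135} = 19911 + \frac{17580 - \left(25 - 5 \left(-88\right)^{2}\right)}{16792 + 4135} = 19911 + \frac{17580 + \left(-25 + 5 \cdot 7744\right)}{20927} = 19911 + \left(17580 + \left(-25 + 38720\right)\right) \frac{1}{20927} = 19911 + \left(17580 + 38695\right) \frac{1}{20927} = 19911 + 56275 \cdot \frac{1}{20927} = 19911 + \frac{56275}{20927} = \frac{416733772}{20927}$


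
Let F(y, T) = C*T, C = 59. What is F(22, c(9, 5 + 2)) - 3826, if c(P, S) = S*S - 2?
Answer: -1053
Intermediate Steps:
c(P, S) = -2 + S² (c(P, S) = S² - 2 = -2 + S²)
F(y, T) = 59*T
F(22, c(9, 5 + 2)) - 3826 = 59*(-2 + (5 + 2)²) - 3826 = 59*(-2 + 7²) - 3826 = 59*(-2 + 49) - 3826 = 59*47 - 3826 = 2773 - 3826 = -1053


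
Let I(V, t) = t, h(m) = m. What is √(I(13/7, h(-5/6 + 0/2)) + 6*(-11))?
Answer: I*√2406/6 ≈ 8.1752*I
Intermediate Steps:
√(I(13/7, h(-5/6 + 0/2)) + 6*(-11)) = √((-5/6 + 0/2) + 6*(-11)) = √((-5*⅙ + 0*(½)) - 66) = √((-⅚ + 0) - 66) = √(-⅚ - 66) = √(-401/6) = I*√2406/6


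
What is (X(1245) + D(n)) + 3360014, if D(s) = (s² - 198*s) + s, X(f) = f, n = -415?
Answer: 3615239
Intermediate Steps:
D(s) = s² - 197*s
(X(1245) + D(n)) + 3360014 = (1245 - 415*(-197 - 415)) + 3360014 = (1245 - 415*(-612)) + 3360014 = (1245 + 253980) + 3360014 = 255225 + 3360014 = 3615239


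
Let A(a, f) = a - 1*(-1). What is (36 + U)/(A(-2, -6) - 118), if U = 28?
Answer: -64/119 ≈ -0.53782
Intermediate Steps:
A(a, f) = 1 + a (A(a, f) = a + 1 = 1 + a)
(36 + U)/(A(-2, -6) - 118) = (36 + 28)/((1 - 2) - 118) = 64/(-1 - 118) = 64/(-119) = 64*(-1/119) = -64/119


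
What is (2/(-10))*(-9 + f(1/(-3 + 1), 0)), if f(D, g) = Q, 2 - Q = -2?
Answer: 1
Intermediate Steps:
Q = 4 (Q = 2 - 1*(-2) = 2 + 2 = 4)
f(D, g) = 4
(2/(-10))*(-9 + f(1/(-3 + 1), 0)) = (2/(-10))*(-9 + 4) = (2*(-⅒))*(-5) = -⅕*(-5) = 1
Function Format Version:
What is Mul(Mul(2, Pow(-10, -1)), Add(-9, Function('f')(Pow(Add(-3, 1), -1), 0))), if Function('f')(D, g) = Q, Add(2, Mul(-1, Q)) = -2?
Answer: 1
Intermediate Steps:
Q = 4 (Q = Add(2, Mul(-1, -2)) = Add(2, 2) = 4)
Function('f')(D, g) = 4
Mul(Mul(2, Pow(-10, -1)), Add(-9, Function('f')(Pow(Add(-3, 1), -1), 0))) = Mul(Mul(2, Pow(-10, -1)), Add(-9, 4)) = Mul(Mul(2, Rational(-1, 10)), -5) = Mul(Rational(-1, 5), -5) = 1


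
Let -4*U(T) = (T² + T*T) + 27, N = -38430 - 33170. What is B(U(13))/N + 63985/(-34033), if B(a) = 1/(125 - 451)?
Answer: -1493512241967/794384672800 ≈ -1.8801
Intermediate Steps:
N = -71600
U(T) = -27/4 - T²/2 (U(T) = -((T² + T*T) + 27)/4 = -((T² + T²) + 27)/4 = -(2*T² + 27)/4 = -(27 + 2*T²)/4 = -27/4 - T²/2)
B(a) = -1/326 (B(a) = 1/(-326) = -1/326)
B(U(13))/N + 63985/(-34033) = -1/326/(-71600) + 63985/(-34033) = -1/326*(-1/71600) + 63985*(-1/34033) = 1/23341600 - 63985/34033 = -1493512241967/794384672800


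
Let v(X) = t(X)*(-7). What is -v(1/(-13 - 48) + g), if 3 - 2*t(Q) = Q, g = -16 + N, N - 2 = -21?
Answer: 16233/122 ≈ 133.06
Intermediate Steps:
N = -19 (N = 2 - 21 = -19)
g = -35 (g = -16 - 19 = -35)
t(Q) = 3/2 - Q/2
v(X) = -21/2 + 7*X/2 (v(X) = (3/2 - X/2)*(-7) = -21/2 + 7*X/2)
-v(1/(-13 - 48) + g) = -(-21/2 + 7*(1/(-13 - 48) - 35)/2) = -(-21/2 + 7*(1/(-61) - 35)/2) = -(-21/2 + 7*(-1/61 - 35)/2) = -(-21/2 + (7/2)*(-2136/61)) = -(-21/2 - 7476/61) = -1*(-16233/122) = 16233/122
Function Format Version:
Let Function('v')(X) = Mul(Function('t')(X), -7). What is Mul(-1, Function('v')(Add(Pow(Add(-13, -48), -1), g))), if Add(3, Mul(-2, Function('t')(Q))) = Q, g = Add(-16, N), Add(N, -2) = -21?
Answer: Rational(16233, 122) ≈ 133.06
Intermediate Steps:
N = -19 (N = Add(2, -21) = -19)
g = -35 (g = Add(-16, -19) = -35)
Function('t')(Q) = Add(Rational(3, 2), Mul(Rational(-1, 2), Q))
Function('v')(X) = Add(Rational(-21, 2), Mul(Rational(7, 2), X)) (Function('v')(X) = Mul(Add(Rational(3, 2), Mul(Rational(-1, 2), X)), -7) = Add(Rational(-21, 2), Mul(Rational(7, 2), X)))
Mul(-1, Function('v')(Add(Pow(Add(-13, -48), -1), g))) = Mul(-1, Add(Rational(-21, 2), Mul(Rational(7, 2), Add(Pow(Add(-13, -48), -1), -35)))) = Mul(-1, Add(Rational(-21, 2), Mul(Rational(7, 2), Add(Pow(-61, -1), -35)))) = Mul(-1, Add(Rational(-21, 2), Mul(Rational(7, 2), Add(Rational(-1, 61), -35)))) = Mul(-1, Add(Rational(-21, 2), Mul(Rational(7, 2), Rational(-2136, 61)))) = Mul(-1, Add(Rational(-21, 2), Rational(-7476, 61))) = Mul(-1, Rational(-16233, 122)) = Rational(16233, 122)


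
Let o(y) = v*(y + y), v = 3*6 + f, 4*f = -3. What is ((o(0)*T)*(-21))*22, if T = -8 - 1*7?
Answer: 0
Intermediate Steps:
f = -3/4 (f = (1/4)*(-3) = -3/4 ≈ -0.75000)
v = 69/4 (v = 3*6 - 3/4 = 18 - 3/4 = 69/4 ≈ 17.250)
T = -15 (T = -8 - 7 = -15)
o(y) = 69*y/2 (o(y) = 69*(y + y)/4 = 69*(2*y)/4 = 69*y/2)
((o(0)*T)*(-21))*22 = ((((69/2)*0)*(-15))*(-21))*22 = ((0*(-15))*(-21))*22 = (0*(-21))*22 = 0*22 = 0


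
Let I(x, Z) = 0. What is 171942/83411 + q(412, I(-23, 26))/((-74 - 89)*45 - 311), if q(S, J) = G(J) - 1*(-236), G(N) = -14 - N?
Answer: 648075645/318880253 ≈ 2.0323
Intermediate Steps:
q(S, J) = 222 - J (q(S, J) = (-14 - J) - 1*(-236) = (-14 - J) + 236 = 222 - J)
171942/83411 + q(412, I(-23, 26))/((-74 - 89)*45 - 311) = 171942/83411 + (222 - 1*0)/((-74 - 89)*45 - 311) = 171942*(1/83411) + (222 + 0)/(-163*45 - 311) = 171942/83411 + 222/(-7335 - 311) = 171942/83411 + 222/(-7646) = 171942/83411 + 222*(-1/7646) = 171942/83411 - 111/3823 = 648075645/318880253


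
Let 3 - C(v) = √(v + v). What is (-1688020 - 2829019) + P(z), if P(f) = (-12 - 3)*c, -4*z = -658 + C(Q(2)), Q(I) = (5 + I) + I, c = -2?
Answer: -4517009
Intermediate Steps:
Q(I) = 5 + 2*I
C(v) = 3 - √2*√v (C(v) = 3 - √(v + v) = 3 - √(2*v) = 3 - √2*√v)
z = 655/4 + 3*√2/4 (z = -(-658 + (3 - √2*√(5 + 2*2)))/4 = -(-658 + (3 - √2*√(5 + 4)))/4 = -(-658 + (3 - √2*√9))/4 = -(-658 + (3 - 1*√2*3))/4 = -(-658 + (3 - 3*√2))/4 = -(-655 - 3*√2)/4 = 655/4 + 3*√2/4 ≈ 164.81)
P(f) = 30 (P(f) = (-12 - 3)*(-2) = -15*(-2) = 30)
(-1688020 - 2829019) + P(z) = (-1688020 - 2829019) + 30 = -4517039 + 30 = -4517009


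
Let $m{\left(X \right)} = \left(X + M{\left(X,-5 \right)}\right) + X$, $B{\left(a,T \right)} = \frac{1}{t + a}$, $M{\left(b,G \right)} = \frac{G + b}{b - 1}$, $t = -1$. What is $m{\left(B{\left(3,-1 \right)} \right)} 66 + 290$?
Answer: $950$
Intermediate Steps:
$M{\left(b,G \right)} = \frac{G + b}{-1 + b}$
$B{\left(a,T \right)} = \frac{1}{-1 + a}$
$m{\left(X \right)} = 2 X + \frac{-5 + X}{-1 + X}$ ($m{\left(X \right)} = \left(X + \frac{-5 + X}{-1 + X}\right) + X = 2 X + \frac{-5 + X}{-1 + X}$)
$m{\left(B{\left(3,-1 \right)} \right)} 66 + 290 = \frac{-5 - \frac{1}{-1 + 3} + 2 \left(\frac{1}{-1 + 3}\right)^{2}}{-1 + \frac{1}{-1 + 3}} \cdot 66 + 290 = \frac{-5 - \frac{1}{2} + 2 \left(\frac{1}{2}\right)^{2}}{-1 + \frac{1}{2}} \cdot 66 + 290 = \frac{-5 - \frac{1}{2} + \frac{2}{4}}{-1 + \frac{1}{2}} \cdot 66 + 290 = \frac{-5 - \frac{1}{2} + 2 \cdot \frac{1}{4}}{- \frac{1}{2}} \cdot 66 + 290 = - 2 \left(-5 - \frac{1}{2} + \frac{1}{2}\right) 66 + 290 = \left(-2\right) \left(-5\right) 66 + 290 = 10 \cdot 66 + 290 = 660 + 290 = 950$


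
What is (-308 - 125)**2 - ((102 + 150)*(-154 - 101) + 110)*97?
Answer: 6410039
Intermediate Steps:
(-308 - 125)**2 - ((102 + 150)*(-154 - 101) + 110)*97 = (-433)**2 - (252*(-255) + 110)*97 = 187489 - (-64260 + 110)*97 = 187489 - (-64150)*97 = 187489 - 1*(-6222550) = 187489 + 6222550 = 6410039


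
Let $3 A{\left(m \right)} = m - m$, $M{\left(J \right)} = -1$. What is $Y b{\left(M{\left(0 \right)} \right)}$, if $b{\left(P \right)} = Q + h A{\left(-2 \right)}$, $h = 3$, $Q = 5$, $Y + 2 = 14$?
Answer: $60$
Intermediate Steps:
$Y = 12$ ($Y = -2 + 14 = 12$)
$A{\left(m \right)} = 0$ ($A{\left(m \right)} = \frac{m - m}{3} = \frac{1}{3} \cdot 0 = 0$)
$b{\left(P \right)} = 5$ ($b{\left(P \right)} = 5 + 3 \cdot 0 = 5 + 0 = 5$)
$Y b{\left(M{\left(0 \right)} \right)} = 12 \cdot 5 = 60$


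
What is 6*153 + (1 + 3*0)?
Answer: 919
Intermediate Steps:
6*153 + (1 + 3*0) = 918 + (1 + 0) = 918 + 1 = 919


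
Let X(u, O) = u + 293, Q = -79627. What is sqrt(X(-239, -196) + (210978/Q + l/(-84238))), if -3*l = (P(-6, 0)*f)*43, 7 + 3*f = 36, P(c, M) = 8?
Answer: 2*sqrt(1299913976131544376757)/10061428839 ≈ 7.1668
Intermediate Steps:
f = 29/3 (f = -7/3 + (1/3)*36 = -7/3 + 12 = 29/3 ≈ 9.6667)
X(u, O) = 293 + u
l = -9976/9 (l = -8*(29/3)*43/3 = -232*43/9 = -1/3*9976/3 = -9976/9 ≈ -1108.4)
sqrt(X(-239, -196) + (210978/Q + l/(-84238))) = sqrt((293 - 239) + (210978/(-79627) - 9976/9/(-84238))) = sqrt(54 + (210978*(-1/79627) - 9976/9*(-1/84238))) = sqrt(54 + (-210978/79627 + 4988/379071)) = sqrt(54 - 79578461962/30184286517) = sqrt(1550373009956/30184286517) = 2*sqrt(1299913976131544376757)/10061428839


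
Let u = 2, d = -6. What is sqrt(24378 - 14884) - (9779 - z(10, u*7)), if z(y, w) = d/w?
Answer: -68456/7 + sqrt(9494) ≈ -9682.0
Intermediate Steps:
z(y, w) = -6/w
sqrt(24378 - 14884) - (9779 - z(10, u*7)) = sqrt(24378 - 14884) - (9779 - (-6)/(2*7)) = sqrt(9494) - (9779 - (-6)/14) = sqrt(9494) - (9779 - 1*(-3/7)) = sqrt(9494) - (9779 + 3/7) = sqrt(9494) - 1*68456/7 = sqrt(9494) - 68456/7 = -68456/7 + sqrt(9494)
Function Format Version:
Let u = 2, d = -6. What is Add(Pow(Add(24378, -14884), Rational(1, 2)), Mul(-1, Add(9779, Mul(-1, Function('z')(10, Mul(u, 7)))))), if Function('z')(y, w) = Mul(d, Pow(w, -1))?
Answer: Add(Rational(-68456, 7), Pow(9494, Rational(1, 2))) ≈ -9682.0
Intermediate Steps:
Function('z')(y, w) = Mul(-6, Pow(w, -1))
Add(Pow(Add(24378, -14884), Rational(1, 2)), Mul(-1, Add(9779, Mul(-1, Function('z')(10, Mul(u, 7)))))) = Add(Pow(Add(24378, -14884), Rational(1, 2)), Mul(-1, Add(9779, Mul(-1, Mul(-6, Pow(Mul(2, 7), -1)))))) = Add(Pow(9494, Rational(1, 2)), Mul(-1, Add(9779, Mul(-1, Mul(-6, Pow(14, -1)))))) = Add(Pow(9494, Rational(1, 2)), Mul(-1, Add(9779, Mul(-1, Mul(-6, Rational(1, 14)))))) = Add(Pow(9494, Rational(1, 2)), Mul(-1, Add(9779, Mul(-1, Rational(-3, 7))))) = Add(Pow(9494, Rational(1, 2)), Mul(-1, Add(9779, Rational(3, 7)))) = Add(Pow(9494, Rational(1, 2)), Mul(-1, Rational(68456, 7))) = Add(Pow(9494, Rational(1, 2)), Rational(-68456, 7)) = Add(Rational(-68456, 7), Pow(9494, Rational(1, 2)))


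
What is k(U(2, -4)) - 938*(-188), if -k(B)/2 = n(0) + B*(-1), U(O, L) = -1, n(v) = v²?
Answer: 176342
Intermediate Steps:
k(B) = 2*B (k(B) = -2*(0² + B*(-1)) = -2*(0 - B) = -(-2)*B = 2*B)
k(U(2, -4)) - 938*(-188) = 2*(-1) - 938*(-188) = -2 + 176344 = 176342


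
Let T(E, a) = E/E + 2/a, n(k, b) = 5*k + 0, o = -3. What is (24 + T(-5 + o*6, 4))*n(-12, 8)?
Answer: -1530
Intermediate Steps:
n(k, b) = 5*k
T(E, a) = 1 + 2/a
(24 + T(-5 + o*6, 4))*n(-12, 8) = (24 + (2 + 4)/4)*(5*(-12)) = (24 + (¼)*6)*(-60) = (24 + 3/2)*(-60) = (51/2)*(-60) = -1530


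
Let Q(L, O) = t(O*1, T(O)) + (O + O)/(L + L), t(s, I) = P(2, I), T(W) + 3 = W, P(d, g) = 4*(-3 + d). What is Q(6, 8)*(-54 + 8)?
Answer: 368/3 ≈ 122.67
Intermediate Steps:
P(d, g) = -12 + 4*d
T(W) = -3 + W
t(s, I) = -4 (t(s, I) = -12 + 4*2 = -12 + 8 = -4)
Q(L, O) = -4 + O/L (Q(L, O) = -4 + (O + O)/(L + L) = -4 + (2*O)/((2*L)) = -4 + (2*O)*(1/(2*L)) = -4 + O/L)
Q(6, 8)*(-54 + 8) = (-4 + 8/6)*(-54 + 8) = (-4 + 8*(⅙))*(-46) = (-4 + 4/3)*(-46) = -8/3*(-46) = 368/3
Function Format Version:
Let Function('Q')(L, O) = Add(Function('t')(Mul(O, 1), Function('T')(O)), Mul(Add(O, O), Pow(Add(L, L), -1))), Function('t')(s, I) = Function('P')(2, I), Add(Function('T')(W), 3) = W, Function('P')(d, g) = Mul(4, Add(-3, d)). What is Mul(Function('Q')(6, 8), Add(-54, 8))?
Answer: Rational(368, 3) ≈ 122.67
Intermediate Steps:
Function('P')(d, g) = Add(-12, Mul(4, d))
Function('T')(W) = Add(-3, W)
Function('t')(s, I) = -4 (Function('t')(s, I) = Add(-12, Mul(4, 2)) = Add(-12, 8) = -4)
Function('Q')(L, O) = Add(-4, Mul(O, Pow(L, -1))) (Function('Q')(L, O) = Add(-4, Mul(Add(O, O), Pow(Add(L, L), -1))) = Add(-4, Mul(Mul(2, O), Pow(Mul(2, L), -1))) = Add(-4, Mul(Mul(2, O), Mul(Rational(1, 2), Pow(L, -1)))) = Add(-4, Mul(O, Pow(L, -1))))
Mul(Function('Q')(6, 8), Add(-54, 8)) = Mul(Add(-4, Mul(8, Pow(6, -1))), Add(-54, 8)) = Mul(Add(-4, Mul(8, Rational(1, 6))), -46) = Mul(Add(-4, Rational(4, 3)), -46) = Mul(Rational(-8, 3), -46) = Rational(368, 3)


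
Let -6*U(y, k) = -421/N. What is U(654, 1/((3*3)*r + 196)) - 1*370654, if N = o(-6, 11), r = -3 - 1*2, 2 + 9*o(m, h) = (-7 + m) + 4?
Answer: -8155651/22 ≈ -3.7071e+5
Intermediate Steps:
o(m, h) = -5/9 + m/9 (o(m, h) = -2/9 + ((-7 + m) + 4)/9 = -2/9 + (-3 + m)/9 = -2/9 + (-1/3 + m/9) = -5/9 + m/9)
r = -5 (r = -3 - 2 = -5)
N = -11/9 (N = -5/9 + (1/9)*(-6) = -5/9 - 2/3 = -11/9 ≈ -1.2222)
U(y, k) = -1263/22 (U(y, k) = -(-421)/(6*(-11/9)) = -(-421)*(-9)/(6*11) = -1/6*3789/11 = -1263/22)
U(654, 1/((3*3)*r + 196)) - 1*370654 = -1263/22 - 1*370654 = -1263/22 - 370654 = -8155651/22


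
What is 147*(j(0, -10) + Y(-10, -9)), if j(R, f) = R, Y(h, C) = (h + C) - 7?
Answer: -3822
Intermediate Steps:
Y(h, C) = -7 + C + h (Y(h, C) = (C + h) - 7 = -7 + C + h)
147*(j(0, -10) + Y(-10, -9)) = 147*(0 + (-7 - 9 - 10)) = 147*(0 - 26) = 147*(-26) = -3822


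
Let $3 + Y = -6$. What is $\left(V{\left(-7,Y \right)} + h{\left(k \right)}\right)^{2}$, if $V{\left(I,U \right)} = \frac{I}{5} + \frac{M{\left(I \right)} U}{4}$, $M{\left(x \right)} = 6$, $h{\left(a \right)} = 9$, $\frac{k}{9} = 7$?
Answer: $\frac{3481}{100} \approx 34.81$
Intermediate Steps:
$k = 63$ ($k = 9 \cdot 7 = 63$)
$Y = -9$ ($Y = -3 - 6 = -9$)
$V{\left(I,U \right)} = \frac{I}{5} + \frac{3 U}{2}$ ($V{\left(I,U \right)} = \frac{I}{5} + \frac{6 U}{4} = I \frac{1}{5} + 6 U \frac{1}{4} = \frac{I}{5} + \frac{3 U}{2}$)
$\left(V{\left(-7,Y \right)} + h{\left(k \right)}\right)^{2} = \left(\left(\frac{1}{5} \left(-7\right) + \frac{3}{2} \left(-9\right)\right) + 9\right)^{2} = \left(\left(- \frac{7}{5} - \frac{27}{2}\right) + 9\right)^{2} = \left(- \frac{149}{10} + 9\right)^{2} = \left(- \frac{59}{10}\right)^{2} = \frac{3481}{100}$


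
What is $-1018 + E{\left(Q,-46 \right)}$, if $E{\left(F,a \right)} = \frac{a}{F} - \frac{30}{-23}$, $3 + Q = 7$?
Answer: $- \frac{47297}{46} \approx -1028.2$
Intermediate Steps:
$Q = 4$ ($Q = -3 + 7 = 4$)
$E{\left(F,a \right)} = \frac{30}{23} + \frac{a}{F}$ ($E{\left(F,a \right)} = \frac{a}{F} - - \frac{30}{23} = \frac{a}{F} + \frac{30}{23} = \frac{30}{23} + \frac{a}{F}$)
$-1018 + E{\left(Q,-46 \right)} = -1018 + \left(\frac{30}{23} - \frac{46}{4}\right) = -1018 + \left(\frac{30}{23} - \frac{23}{2}\right) = -1018 - \frac{469}{46} = - \frac{47297}{46}$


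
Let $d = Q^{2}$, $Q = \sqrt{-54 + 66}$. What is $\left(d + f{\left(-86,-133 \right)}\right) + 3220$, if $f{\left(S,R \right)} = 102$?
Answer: $3334$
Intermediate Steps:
$Q = 2 \sqrt{3}$ ($Q = \sqrt{12} = 2 \sqrt{3} \approx 3.4641$)
$d = 12$ ($d = \left(2 \sqrt{3}\right)^{2} = 12$)
$\left(d + f{\left(-86,-133 \right)}\right) + 3220 = \left(12 + 102\right) + 3220 = 114 + 3220 = 3334$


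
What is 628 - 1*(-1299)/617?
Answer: 388775/617 ≈ 630.11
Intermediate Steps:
628 - 1*(-1299)/617 = 628 + 1299*(1/617) = 628 + 1299/617 = 388775/617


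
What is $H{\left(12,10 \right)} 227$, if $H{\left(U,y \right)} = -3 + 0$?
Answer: $-681$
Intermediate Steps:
$H{\left(U,y \right)} = -3$
$H{\left(12,10 \right)} 227 = \left(-3\right) 227 = -681$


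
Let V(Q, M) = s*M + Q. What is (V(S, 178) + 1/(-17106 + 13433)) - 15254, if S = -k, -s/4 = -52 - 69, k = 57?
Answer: 260198992/3673 ≈ 70841.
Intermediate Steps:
s = 484 (s = -4*(-52 - 69) = -4*(-121) = 484)
S = -57 (S = -1*57 = -57)
V(Q, M) = Q + 484*M (V(Q, M) = 484*M + Q = Q + 484*M)
(V(S, 178) + 1/(-17106 + 13433)) - 15254 = ((-57 + 484*178) + 1/(-17106 + 13433)) - 15254 = ((-57 + 86152) + 1/(-3673)) - 15254 = (86095 - 1/3673) - 15254 = 316226934/3673 - 15254 = 260198992/3673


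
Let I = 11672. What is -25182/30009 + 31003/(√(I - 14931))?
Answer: -8394/10003 - 31003*I*√3259/3259 ≈ -0.83915 - 543.08*I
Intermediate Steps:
-25182/30009 + 31003/(√(I - 14931)) = -25182/30009 + 31003/(√(11672 - 14931)) = -25182*1/30009 + 31003/(√(-3259)) = -8394/10003 + 31003/((I*√3259)) = -8394/10003 + 31003*(-I*√3259/3259) = -8394/10003 - 31003*I*√3259/3259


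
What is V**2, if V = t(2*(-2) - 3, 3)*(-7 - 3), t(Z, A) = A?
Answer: 900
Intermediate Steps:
V = -30 (V = 3*(-7 - 3) = 3*(-10) = -30)
V**2 = (-30)**2 = 900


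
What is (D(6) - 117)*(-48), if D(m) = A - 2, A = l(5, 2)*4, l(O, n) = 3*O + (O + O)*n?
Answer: -1008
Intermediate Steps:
l(O, n) = 3*O + 2*O*n (l(O, n) = 3*O + (2*O)*n = 3*O + 2*O*n)
A = 140 (A = (5*(3 + 2*2))*4 = (5*(3 + 4))*4 = (5*7)*4 = 35*4 = 140)
D(m) = 138 (D(m) = 140 - 2 = 138)
(D(6) - 117)*(-48) = (138 - 117)*(-48) = 21*(-48) = -1008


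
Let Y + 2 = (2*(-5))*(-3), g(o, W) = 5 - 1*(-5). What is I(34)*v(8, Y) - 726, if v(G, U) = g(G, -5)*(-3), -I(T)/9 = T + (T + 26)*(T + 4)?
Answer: 624054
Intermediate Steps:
g(o, W) = 10 (g(o, W) = 5 + 5 = 10)
Y = 28 (Y = -2 + (2*(-5))*(-3) = -2 - 10*(-3) = -2 + 30 = 28)
I(T) = -9*T - 9*(4 + T)*(26 + T) (I(T) = -9*(T + (T + 26)*(T + 4)) = -9*(T + (26 + T)*(4 + T)) = -9*(T + (4 + T)*(26 + T)) = -9*T - 9*(4 + T)*(26 + T))
v(G, U) = -30 (v(G, U) = 10*(-3) = -30)
I(34)*v(8, Y) - 726 = (-936 - 279*34 - 9*34²)*(-30) - 726 = (-936 - 9486 - 9*1156)*(-30) - 726 = (-936 - 9486 - 10404)*(-30) - 726 = -20826*(-30) - 726 = 624780 - 726 = 624054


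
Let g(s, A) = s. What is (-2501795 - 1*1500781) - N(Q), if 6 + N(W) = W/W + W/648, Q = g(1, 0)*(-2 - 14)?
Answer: -324208249/81 ≈ -4.0026e+6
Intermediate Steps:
Q = -16 (Q = 1*(-2 - 14) = 1*(-16) = -16)
N(W) = -5 + W/648 (N(W) = -6 + (W/W + W/648) = -6 + (1 + W*(1/648)) = -6 + (1 + W/648) = -5 + W/648)
(-2501795 - 1*1500781) - N(Q) = (-2501795 - 1*1500781) - (-5 + (1/648)*(-16)) = (-2501795 - 1500781) - (-5 - 2/81) = -4002576 - 1*(-407/81) = -4002576 + 407/81 = -324208249/81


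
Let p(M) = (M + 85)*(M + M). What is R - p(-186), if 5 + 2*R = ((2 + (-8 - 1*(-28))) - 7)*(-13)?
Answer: -37672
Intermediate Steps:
p(M) = 2*M*(85 + M) (p(M) = (85 + M)*(2*M) = 2*M*(85 + M))
R = -100 (R = -5/2 + (((2 + (-8 - 1*(-28))) - 7)*(-13))/2 = -5/2 + (((2 + (-8 + 28)) - 7)*(-13))/2 = -5/2 + (((2 + 20) - 7)*(-13))/2 = -5/2 + ((22 - 7)*(-13))/2 = -5/2 + (15*(-13))/2 = -5/2 + (1/2)*(-195) = -5/2 - 195/2 = -100)
R - p(-186) = -100 - 2*(-186)*(85 - 186) = -100 - 2*(-186)*(-101) = -100 - 1*37572 = -100 - 37572 = -37672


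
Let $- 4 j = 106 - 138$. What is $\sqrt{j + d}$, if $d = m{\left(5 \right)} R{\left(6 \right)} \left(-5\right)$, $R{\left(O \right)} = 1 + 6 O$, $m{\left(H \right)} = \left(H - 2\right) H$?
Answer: $i \sqrt{2767} \approx 52.602 i$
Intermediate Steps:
$j = 8$ ($j = - \frac{106 - 138}{4} = \left(- \frac{1}{4}\right) \left(-32\right) = 8$)
$m{\left(H \right)} = H \left(-2 + H\right)$ ($m{\left(H \right)} = \left(-2 + H\right) H = H \left(-2 + H\right)$)
$d = -2775$ ($d = 5 \left(-2 + 5\right) \left(1 + 6 \cdot 6\right) \left(-5\right) = 5 \cdot 3 \left(1 + 36\right) \left(-5\right) = 15 \cdot 37 \left(-5\right) = 555 \left(-5\right) = -2775$)
$\sqrt{j + d} = \sqrt{8 - 2775} = \sqrt{-2767} = i \sqrt{2767}$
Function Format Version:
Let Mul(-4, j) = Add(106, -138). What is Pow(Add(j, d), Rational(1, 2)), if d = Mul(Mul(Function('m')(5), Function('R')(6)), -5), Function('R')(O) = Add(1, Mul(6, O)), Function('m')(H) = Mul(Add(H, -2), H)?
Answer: Mul(I, Pow(2767, Rational(1, 2))) ≈ Mul(52.602, I)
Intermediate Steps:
j = 8 (j = Mul(Rational(-1, 4), Add(106, -138)) = Mul(Rational(-1, 4), -32) = 8)
Function('m')(H) = Mul(H, Add(-2, H)) (Function('m')(H) = Mul(Add(-2, H), H) = Mul(H, Add(-2, H)))
d = -2775 (d = Mul(Mul(Mul(5, Add(-2, 5)), Add(1, Mul(6, 6))), -5) = Mul(Mul(Mul(5, 3), Add(1, 36)), -5) = Mul(Mul(15, 37), -5) = Mul(555, -5) = -2775)
Pow(Add(j, d), Rational(1, 2)) = Pow(Add(8, -2775), Rational(1, 2)) = Pow(-2767, Rational(1, 2)) = Mul(I, Pow(2767, Rational(1, 2)))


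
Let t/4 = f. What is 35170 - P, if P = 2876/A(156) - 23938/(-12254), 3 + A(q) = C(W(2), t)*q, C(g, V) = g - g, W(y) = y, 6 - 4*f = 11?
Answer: 664045115/18381 ≈ 36127.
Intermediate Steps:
f = -5/4 (f = 3/2 - 1/4*11 = 3/2 - 11/4 = -5/4 ≈ -1.2500)
t = -5 (t = 4*(-5/4) = -5)
C(g, V) = 0
A(q) = -3 (A(q) = -3 + 0*q = -3 + 0 = -3)
P = -17585345/18381 (P = 2876/(-3) - 23938/(-12254) = 2876*(-1/3) - 23938*(-1/12254) = -2876/3 + 11969/6127 = -17585345/18381 ≈ -956.71)
35170 - P = 35170 - 1*(-17585345/18381) = 35170 + 17585345/18381 = 664045115/18381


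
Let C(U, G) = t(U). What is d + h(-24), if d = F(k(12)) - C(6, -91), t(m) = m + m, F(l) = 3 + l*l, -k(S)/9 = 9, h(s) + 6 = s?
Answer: 6522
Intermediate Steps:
h(s) = -6 + s
k(S) = -81 (k(S) = -9*9 = -81)
F(l) = 3 + l²
t(m) = 2*m
C(U, G) = 2*U
d = 6552 (d = (3 + (-81)²) - 2*6 = (3 + 6561) - 1*12 = 6564 - 12 = 6552)
d + h(-24) = 6552 + (-6 - 24) = 6552 - 30 = 6522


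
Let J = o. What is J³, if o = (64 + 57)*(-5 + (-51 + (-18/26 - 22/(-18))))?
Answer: -484272938829889000/1601613 ≈ -3.0237e+11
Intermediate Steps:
o = -785290/117 (o = 121*(-5 + (-51 + (-18*1/26 - 22*(-1/18)))) = 121*(-5 + (-51 + (-9/13 + 11/9))) = 121*(-5 + (-51 + 62/117)) = 121*(-5 - 5905/117) = 121*(-6490/117) = -785290/117 ≈ -6711.9)
J = -785290/117 ≈ -6711.9
J³ = (-785290/117)³ = -484272938829889000/1601613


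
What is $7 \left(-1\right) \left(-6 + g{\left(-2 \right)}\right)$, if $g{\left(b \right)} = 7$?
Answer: $-7$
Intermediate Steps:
$7 \left(-1\right) \left(-6 + g{\left(-2 \right)}\right) = 7 \left(-1\right) \left(-6 + 7\right) = \left(-7\right) 1 = -7$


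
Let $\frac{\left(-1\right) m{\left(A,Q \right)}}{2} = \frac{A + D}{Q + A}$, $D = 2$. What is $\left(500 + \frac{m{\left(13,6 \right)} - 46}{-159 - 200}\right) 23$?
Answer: $\frac{78462292}{6821} \approx 11503.0$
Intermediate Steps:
$m{\left(A,Q \right)} = - \frac{2 \left(2 + A\right)}{A + Q}$ ($m{\left(A,Q \right)} = - 2 \frac{A + 2}{Q + A} = - 2 \frac{2 + A}{A + Q} = - \frac{2 \left(2 + A\right)}{A + Q}$)
$\left(500 + \frac{m{\left(13,6 \right)} - 46}{-159 - 200}\right) 23 = \left(500 + \frac{\frac{2 \left(-2 - 13\right)}{13 + 6} - 46}{-159 - 200}\right) 23 = \left(500 + \frac{\frac{2 \left(-2 - 13\right)}{19} - 46}{-359}\right) 23 = \left(500 + \left(2 \cdot \frac{1}{19} \left(-15\right) - 46\right) \left(- \frac{1}{359}\right)\right) 23 = \left(500 + \left(- \frac{30}{19} - 46\right) \left(- \frac{1}{359}\right)\right) 23 = \left(500 - - \frac{904}{6821}\right) 23 = \left(500 + \frac{904}{6821}\right) 23 = \frac{3411404}{6821} \cdot 23 = \frac{78462292}{6821}$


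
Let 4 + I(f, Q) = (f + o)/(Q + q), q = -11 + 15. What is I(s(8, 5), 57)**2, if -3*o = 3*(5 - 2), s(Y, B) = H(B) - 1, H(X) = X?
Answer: 59049/3721 ≈ 15.869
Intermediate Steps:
s(Y, B) = -1 + B (s(Y, B) = B - 1 = -1 + B)
q = 4
o = -3 (o = -(5 - 2) = -3 ≈ -3.0000)
I(f, Q) = -4 + (-3 + f)/(4 + Q) (I(f, Q) = -4 + (f - 3)/(Q + 4) = -4 + (-3 + f)/(4 + Q))
I(s(8, 5), 57)**2 = ((-19 + (-1 + 5) - 4*57)/(4 + 57))**2 = ((-19 + 4 - 228)/61)**2 = ((1/61)*(-243))**2 = (-243/61)**2 = 59049/3721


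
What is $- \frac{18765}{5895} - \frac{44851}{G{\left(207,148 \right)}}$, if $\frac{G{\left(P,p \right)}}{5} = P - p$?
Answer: $- \frac{5998496}{38645} \approx -155.22$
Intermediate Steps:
$G{\left(P,p \right)} = - 5 p + 5 P$ ($G{\left(P,p \right)} = 5 \left(P - p\right) = - 5 p + 5 P$)
$- \frac{18765}{5895} - \frac{44851}{G{\left(207,148 \right)}} = - \frac{18765}{5895} - \frac{44851}{\left(-5\right) 148 + 5 \cdot 207} = \left(-18765\right) \frac{1}{5895} - \frac{44851}{-740 + 1035} = - \frac{417}{131} - \frac{44851}{295} = - \frac{5998496}{38645}$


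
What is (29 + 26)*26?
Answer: 1430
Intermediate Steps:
(29 + 26)*26 = 55*26 = 1430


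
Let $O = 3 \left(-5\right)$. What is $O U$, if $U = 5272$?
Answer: $-79080$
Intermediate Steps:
$O = -15$
$O U = \left(-15\right) 5272 = -79080$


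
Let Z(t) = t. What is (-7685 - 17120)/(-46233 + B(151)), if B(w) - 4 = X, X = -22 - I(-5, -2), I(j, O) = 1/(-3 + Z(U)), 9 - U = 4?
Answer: 49610/92503 ≈ 0.53631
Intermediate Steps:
U = 5 (U = 9 - 1*4 = 9 - 4 = 5)
I(j, O) = ½ (I(j, O) = 1/(-3 + 5) = 1/2 = ½)
X = -45/2 (X = -22 - 1*½ = -22 - ½ = -45/2 ≈ -22.500)
B(w) = -37/2 (B(w) = 4 - 45/2 = -37/2)
(-7685 - 17120)/(-46233 + B(151)) = (-7685 - 17120)/(-46233 - 37/2) = -24805/(-92503/2) = -24805*(-2/92503) = 49610/92503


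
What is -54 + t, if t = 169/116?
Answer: -6095/116 ≈ -52.543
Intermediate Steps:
t = 169/116 (t = 169*(1/116) = 169/116 ≈ 1.4569)
-54 + t = -54 + 169/116 = -6095/116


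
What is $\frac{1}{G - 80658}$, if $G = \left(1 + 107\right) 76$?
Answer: $- \frac{1}{72450} \approx -1.3803 \cdot 10^{-5}$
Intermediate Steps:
$G = 8208$ ($G = 108 \cdot 76 = 8208$)
$\frac{1}{G - 80658} = \frac{1}{8208 - 80658} = \frac{1}{-72450} = - \frac{1}{72450}$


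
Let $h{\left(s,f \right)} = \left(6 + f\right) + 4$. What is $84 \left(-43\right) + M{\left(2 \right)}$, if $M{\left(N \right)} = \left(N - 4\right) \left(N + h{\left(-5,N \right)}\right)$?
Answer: $-3640$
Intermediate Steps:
$h{\left(s,f \right)} = 10 + f$
$M{\left(N \right)} = \left(-4 + N\right) \left(10 + 2 N\right)$ ($M{\left(N \right)} = \left(N - 4\right) \left(N + \left(10 + N\right)\right) = \left(-4 + N\right) \left(10 + 2 N\right)$)
$84 \left(-43\right) + M{\left(2 \right)} = 84 \left(-43\right) + \left(-40 + 2 \cdot 2 + 2 \cdot 2^{2}\right) = -3612 + \left(-40 + 4 + 2 \cdot 4\right) = -3612 + \left(-40 + 4 + 8\right) = -3612 - 28 = -3640$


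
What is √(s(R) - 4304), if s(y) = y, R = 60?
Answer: 2*I*√1061 ≈ 65.146*I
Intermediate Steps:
√(s(R) - 4304) = √(60 - 4304) = √(-4244) = 2*I*√1061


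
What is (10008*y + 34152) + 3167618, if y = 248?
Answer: 5683754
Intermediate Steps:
(10008*y + 34152) + 3167618 = (10008*248 + 34152) + 3167618 = (2481984 + 34152) + 3167618 = 2516136 + 3167618 = 5683754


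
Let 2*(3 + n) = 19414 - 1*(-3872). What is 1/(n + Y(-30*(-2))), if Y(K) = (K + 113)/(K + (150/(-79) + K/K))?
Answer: 4669/54360827 ≈ 8.5889e-5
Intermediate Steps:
Y(K) = (113 + K)/(-71/79 + K) (Y(K) = (113 + K)/(K + (150*(-1/79) + 1)) = (113 + K)/(K + (-150/79 + 1)) = (113 + K)/(K - 71/79) = (113 + K)/(-71/79 + K))
n = 11640 (n = -3 + (19414 - 1*(-3872))/2 = -3 + (19414 + 3872)/2 = -3 + (½)*23286 = -3 + 11643 = 11640)
1/(n + Y(-30*(-2))) = 1/(11640 + 79*(113 - 30*(-2))/(-71 + 79*(-30*(-2)))) = 1/(11640 + 79*(113 + 60)/(-71 + 79*60)) = 1/(11640 + 79*173/(-71 + 4740)) = 1/(11640 + 79*173/4669) = 1/(11640 + 79*(1/4669)*173) = 1/(11640 + 13667/4669) = 1/(54360827/4669) = 4669/54360827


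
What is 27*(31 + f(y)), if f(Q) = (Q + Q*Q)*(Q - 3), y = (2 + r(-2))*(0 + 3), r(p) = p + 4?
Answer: 38745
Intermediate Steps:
r(p) = 4 + p
y = 12 (y = (2 + (4 - 2))*(0 + 3) = (2 + 2)*3 = 4*3 = 12)
f(Q) = (-3 + Q)*(Q + Q²) (f(Q) = (Q + Q²)*(-3 + Q) = (-3 + Q)*(Q + Q²))
27*(31 + f(y)) = 27*(31 + 12*(-3 + 12² - 2*12)) = 27*(31 + 12*(-3 + 144 - 24)) = 27*(31 + 12*117) = 27*(31 + 1404) = 27*1435 = 38745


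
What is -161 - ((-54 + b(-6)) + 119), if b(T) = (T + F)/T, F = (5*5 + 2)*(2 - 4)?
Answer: -236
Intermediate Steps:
F = -54 (F = (25 + 2)*(-2) = 27*(-2) = -54)
b(T) = (-54 + T)/T (b(T) = (T - 54)/T = (-54 + T)/T)
-161 - ((-54 + b(-6)) + 119) = -161 - ((-54 + (-54 - 6)/(-6)) + 119) = -161 - ((-54 - 1/6*(-60)) + 119) = -161 - ((-54 + 10) + 119) = -161 - (-44 + 119) = -161 - 1*75 = -161 - 75 = -236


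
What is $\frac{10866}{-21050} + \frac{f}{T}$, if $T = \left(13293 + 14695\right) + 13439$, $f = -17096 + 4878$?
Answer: $- \frac{353667341}{436019175} \approx -0.81113$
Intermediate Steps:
$f = -12218$
$T = 41427$ ($T = 27988 + 13439 = 41427$)
$\frac{10866}{-21050} + \frac{f}{T} = \frac{10866}{-21050} - \frac{12218}{41427} = 10866 \left(- \frac{1}{21050}\right) - \frac{12218}{41427} = - \frac{5433}{10525} - \frac{12218}{41427} = - \frac{353667341}{436019175}$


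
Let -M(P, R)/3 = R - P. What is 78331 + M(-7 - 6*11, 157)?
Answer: 77641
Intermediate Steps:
M(P, R) = -3*R + 3*P (M(P, R) = -3*(R - P) = -3*R + 3*P)
78331 + M(-7 - 6*11, 157) = 78331 + (-3*157 + 3*(-7 - 6*11)) = 78331 + (-471 + 3*(-7 - 66)) = 78331 + (-471 + 3*(-73)) = 78331 + (-471 - 219) = 78331 - 690 = 77641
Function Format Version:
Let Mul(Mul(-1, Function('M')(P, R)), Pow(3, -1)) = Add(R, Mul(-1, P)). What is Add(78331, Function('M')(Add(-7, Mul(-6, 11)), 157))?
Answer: 77641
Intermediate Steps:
Function('M')(P, R) = Add(Mul(-3, R), Mul(3, P)) (Function('M')(P, R) = Mul(-3, Add(R, Mul(-1, P))) = Add(Mul(-3, R), Mul(3, P)))
Add(78331, Function('M')(Add(-7, Mul(-6, 11)), 157)) = Add(78331, Add(Mul(-3, 157), Mul(3, Add(-7, Mul(-6, 11))))) = Add(78331, Add(-471, Mul(3, Add(-7, -66)))) = Add(78331, Add(-471, Mul(3, -73))) = Add(78331, Add(-471, -219)) = Add(78331, -690) = 77641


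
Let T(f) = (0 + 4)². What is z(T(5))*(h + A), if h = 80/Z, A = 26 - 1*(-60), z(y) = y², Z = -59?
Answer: 1278464/59 ≈ 21669.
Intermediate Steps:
T(f) = 16 (T(f) = 4² = 16)
A = 86 (A = 26 + 60 = 86)
h = -80/59 (h = 80/(-59) = 80*(-1/59) = -80/59 ≈ -1.3559)
z(T(5))*(h + A) = 16²*(-80/59 + 86) = 256*(4994/59) = 1278464/59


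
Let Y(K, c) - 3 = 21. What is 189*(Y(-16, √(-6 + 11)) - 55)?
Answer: -5859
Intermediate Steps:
Y(K, c) = 24 (Y(K, c) = 3 + 21 = 24)
189*(Y(-16, √(-6 + 11)) - 55) = 189*(24 - 55) = 189*(-31) = -5859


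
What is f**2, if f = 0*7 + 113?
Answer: 12769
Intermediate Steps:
f = 113 (f = 0 + 113 = 113)
f**2 = 113**2 = 12769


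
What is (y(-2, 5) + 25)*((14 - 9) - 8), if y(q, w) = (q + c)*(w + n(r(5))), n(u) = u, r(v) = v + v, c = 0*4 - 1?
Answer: 60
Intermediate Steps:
c = -1 (c = 0 - 1 = -1)
r(v) = 2*v
y(q, w) = (-1 + q)*(10 + w) (y(q, w) = (q - 1)*(w + 2*5) = (-1 + q)*(w + 10) = (-1 + q)*(10 + w))
(y(-2, 5) + 25)*((14 - 9) - 8) = ((-10 - 1*5 + 10*(-2) - 2*5) + 25)*((14 - 9) - 8) = ((-10 - 5 - 20 - 10) + 25)*(5 - 8) = (-45 + 25)*(-3) = -20*(-3) = 60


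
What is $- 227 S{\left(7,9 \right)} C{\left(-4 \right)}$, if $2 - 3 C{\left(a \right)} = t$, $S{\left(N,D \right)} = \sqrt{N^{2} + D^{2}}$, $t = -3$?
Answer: $- \frac{1135 \sqrt{130}}{3} \approx -4313.7$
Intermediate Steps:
$S{\left(N,D \right)} = \sqrt{D^{2} + N^{2}}$
$C{\left(a \right)} = \frac{5}{3}$ ($C{\left(a \right)} = \frac{2}{3} - -1 = \frac{2}{3} + 1 = \frac{5}{3}$)
$- 227 S{\left(7,9 \right)} C{\left(-4 \right)} = - 227 \sqrt{9^{2} + 7^{2}} \cdot \frac{5}{3} = - 227 \sqrt{81 + 49} \cdot \frac{5}{3} = - 227 \sqrt{130} \cdot \frac{5}{3} = - 227 \frac{5 \sqrt{130}}{3} = - \frac{1135 \sqrt{130}}{3}$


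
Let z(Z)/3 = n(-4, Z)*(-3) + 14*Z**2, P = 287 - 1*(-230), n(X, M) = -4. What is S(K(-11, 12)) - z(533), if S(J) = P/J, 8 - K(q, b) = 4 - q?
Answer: -83522935/7 ≈ -1.1932e+7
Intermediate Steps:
P = 517 (P = 287 + 230 = 517)
z(Z) = 36 + 42*Z**2 (z(Z) = 3*(-4*(-3) + 14*Z**2) = 3*(12 + 14*Z**2) = 36 + 42*Z**2)
K(q, b) = 4 + q (K(q, b) = 8 - (4 - q) = 8 + (-4 + q) = 4 + q)
S(J) = 517/J
S(K(-11, 12)) - z(533) = 517/(4 - 11) - (36 + 42*533**2) = 517/(-7) - (36 + 42*284089) = 517*(-1/7) - (36 + 11931738) = -517/7 - 1*11931774 = -517/7 - 11931774 = -83522935/7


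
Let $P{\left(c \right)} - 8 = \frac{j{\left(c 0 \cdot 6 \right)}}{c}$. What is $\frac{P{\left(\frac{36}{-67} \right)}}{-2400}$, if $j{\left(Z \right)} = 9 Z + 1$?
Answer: $- \frac{221}{86400} \approx -0.0025579$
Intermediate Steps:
$j{\left(Z \right)} = 1 + 9 Z$
$P{\left(c \right)} = 8 + \frac{1}{c}$ ($P{\left(c \right)} = 8 + \frac{1 + 9 c 0 \cdot 6}{c} = 8 + \frac{1 + 9 \cdot 0 \cdot 6}{c} = 8 + \frac{1 + 9 \cdot 0}{c} = 8 + \frac{1 + 0}{c} = 8 + 1 \frac{1}{c} = 8 + \frac{1}{c}$)
$\frac{P{\left(\frac{36}{-67} \right)}}{-2400} = \frac{8 + \frac{1}{36 \frac{1}{-67}}}{-2400} = \left(8 + \frac{1}{36 \left(- \frac{1}{67}\right)}\right) \left(- \frac{1}{2400}\right) = \left(8 + \frac{1}{- \frac{36}{67}}\right) \left(- \frac{1}{2400}\right) = \left(8 - \frac{67}{36}\right) \left(- \frac{1}{2400}\right) = \frac{221}{36} \left(- \frac{1}{2400}\right) = - \frac{221}{86400}$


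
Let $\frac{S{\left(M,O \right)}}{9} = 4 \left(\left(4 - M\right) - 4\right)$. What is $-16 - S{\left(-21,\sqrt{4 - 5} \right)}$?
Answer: $-772$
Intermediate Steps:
$S{\left(M,O \right)} = - 36 M$ ($S{\left(M,O \right)} = 9 \cdot 4 \left(\left(4 - M\right) - 4\right) = 9 \cdot 4 \left(- M\right) = 9 \left(- 4 M\right) = - 36 M$)
$-16 - S{\left(-21,\sqrt{4 - 5} \right)} = -16 - \left(-36\right) \left(-21\right) = -16 - 756 = -772$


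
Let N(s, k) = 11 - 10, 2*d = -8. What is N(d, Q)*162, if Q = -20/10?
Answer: 162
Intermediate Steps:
d = -4 (d = (½)*(-8) = -4)
Q = -2 (Q = -20*⅒ = -2)
N(s, k) = 1
N(d, Q)*162 = 1*162 = 162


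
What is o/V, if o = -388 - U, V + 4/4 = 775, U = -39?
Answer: -349/774 ≈ -0.45090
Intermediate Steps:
V = 774 (V = -1 + 775 = 774)
o = -349 (o = -388 - 1*(-39) = -388 + 39 = -349)
o/V = -349/774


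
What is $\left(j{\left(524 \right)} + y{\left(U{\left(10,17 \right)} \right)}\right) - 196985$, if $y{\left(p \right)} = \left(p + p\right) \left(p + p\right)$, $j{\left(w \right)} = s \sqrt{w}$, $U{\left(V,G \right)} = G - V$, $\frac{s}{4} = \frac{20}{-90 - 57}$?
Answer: $-196789 - \frac{160 \sqrt{131}}{147} \approx -1.968 \cdot 10^{5}$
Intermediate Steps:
$s = - \frac{80}{147}$ ($s = 4 \frac{20}{-90 - 57} = 4 \frac{20}{-147} = 4 \cdot 20 \left(- \frac{1}{147}\right) = 4 \left(- \frac{20}{147}\right) = - \frac{80}{147} \approx -0.54422$)
$j{\left(w \right)} = - \frac{80 \sqrt{w}}{147}$
$y{\left(p \right)} = 4 p^{2}$ ($y{\left(p \right)} = 2 p 2 p = 4 p^{2}$)
$\left(j{\left(524 \right)} + y{\left(U{\left(10,17 \right)} \right)}\right) - 196985 = \left(- \frac{80 \sqrt{524}}{147} + 4 \left(17 - 10\right)^{2}\right) - 196985 = \left(- \frac{80 \cdot 2 \sqrt{131}}{147} + 4 \left(17 - 10\right)^{2}\right) - 196985 = \left(- \frac{160 \sqrt{131}}{147} + 4 \cdot 7^{2}\right) - 196985 = \left(- \frac{160 \sqrt{131}}{147} + 4 \cdot 49\right) - 196985 = \left(- \frac{160 \sqrt{131}}{147} + 196\right) - 196985 = \left(196 - \frac{160 \sqrt{131}}{147}\right) - 196985 = -196789 - \frac{160 \sqrt{131}}{147}$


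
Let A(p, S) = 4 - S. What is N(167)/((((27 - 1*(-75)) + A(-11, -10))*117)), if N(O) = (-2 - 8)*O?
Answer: -835/6786 ≈ -0.12305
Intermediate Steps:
N(O) = -10*O
N(167)/((((27 - 1*(-75)) + A(-11, -10))*117)) = (-10*167)/((((27 - 1*(-75)) + (4 - 1*(-10)))*117)) = -1670*1/(117*((27 + 75) + (4 + 10))) = -1670*1/(117*(102 + 14)) = -1670/(116*117) = -1670/13572 = -1670*1/13572 = -835/6786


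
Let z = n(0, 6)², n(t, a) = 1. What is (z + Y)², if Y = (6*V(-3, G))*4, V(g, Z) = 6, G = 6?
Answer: 21025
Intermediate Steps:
z = 1 (z = 1² = 1)
Y = 144 (Y = (6*6)*4 = 36*4 = 144)
(z + Y)² = (1 + 144)² = 145² = 21025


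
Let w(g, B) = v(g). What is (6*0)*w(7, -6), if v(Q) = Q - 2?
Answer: 0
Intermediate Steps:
v(Q) = -2 + Q
w(g, B) = -2 + g
(6*0)*w(7, -6) = (6*0)*(-2 + 7) = 0*5 = 0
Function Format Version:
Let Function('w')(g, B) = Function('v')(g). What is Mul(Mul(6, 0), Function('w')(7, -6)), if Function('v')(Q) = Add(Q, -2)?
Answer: 0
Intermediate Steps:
Function('v')(Q) = Add(-2, Q)
Function('w')(g, B) = Add(-2, g)
Mul(Mul(6, 0), Function('w')(7, -6)) = Mul(Mul(6, 0), Add(-2, 7)) = Mul(0, 5) = 0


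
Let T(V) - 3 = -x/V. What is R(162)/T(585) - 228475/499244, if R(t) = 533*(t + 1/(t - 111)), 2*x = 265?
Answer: 9026355505687/289903108 ≈ 31136.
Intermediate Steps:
x = 265/2 (x = (1/2)*265 = 265/2 ≈ 132.50)
R(t) = 533*t + 533/(-111 + t) (R(t) = 533*(t + 1/(-111 + t)) = 533*t + 533/(-111 + t))
T(V) = 3 - 265/(2*V)
R(162)/T(585) - 228475/499244 = (533*(1 + 162**2 - 111*162)/(-111 + 162))/(3 - 265/2/585) - 228475/499244 = (533*(1 + 26244 - 17982)/51)/(3 - 265/2*1/585) - 228475*1/499244 = (533*(1/51)*8263)/(3 - 53/234) - 12025/26276 = 4404179/(51*(649/234)) - 12025/26276 = (4404179/51)*(234/649) - 12025/26276 = 343525962/11033 - 12025/26276 = 9026355505687/289903108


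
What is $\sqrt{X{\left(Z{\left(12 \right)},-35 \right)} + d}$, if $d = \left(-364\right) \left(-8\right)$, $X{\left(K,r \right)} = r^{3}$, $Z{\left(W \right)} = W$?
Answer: $i \sqrt{39963} \approx 199.91 i$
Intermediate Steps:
$d = 2912$
$\sqrt{X{\left(Z{\left(12 \right)},-35 \right)} + d} = \sqrt{\left(-35\right)^{3} + 2912} = \sqrt{-42875 + 2912} = \sqrt{-39963} = i \sqrt{39963}$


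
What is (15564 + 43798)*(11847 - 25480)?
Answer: -809282146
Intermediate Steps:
(15564 + 43798)*(11847 - 25480) = 59362*(-13633) = -809282146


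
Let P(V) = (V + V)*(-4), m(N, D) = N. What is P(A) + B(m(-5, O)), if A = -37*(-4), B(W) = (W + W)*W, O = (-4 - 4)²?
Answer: -1134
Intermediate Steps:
O = 64 (O = (-8)² = 64)
B(W) = 2*W² (B(W) = (2*W)*W = 2*W²)
A = 148
P(V) = -8*V (P(V) = (2*V)*(-4) = -8*V)
P(A) + B(m(-5, O)) = -8*148 + 2*(-5)² = -1184 + 2*25 = -1184 + 50 = -1134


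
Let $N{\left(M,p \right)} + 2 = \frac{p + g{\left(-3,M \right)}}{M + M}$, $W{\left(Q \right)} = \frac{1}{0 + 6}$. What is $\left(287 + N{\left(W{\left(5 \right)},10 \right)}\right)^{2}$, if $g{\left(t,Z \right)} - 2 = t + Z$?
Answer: $\frac{390625}{4} \approx 97656.0$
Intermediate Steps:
$W{\left(Q \right)} = \frac{1}{6}$
$g{\left(t,Z \right)} = 2 + Z + t$ ($g{\left(t,Z \right)} = 2 + \left(t + Z\right) = 2 + \left(Z + t\right) = 2 + Z + t$)
$N{\left(M,p \right)} = -2 + \frac{-1 + M + p}{2 M}$ ($N{\left(M,p \right)} = -2 + \frac{p + \left(2 + M - 3\right)}{M + M} = -2 + \frac{p + \left(-1 + M\right)}{2 M} = -2 + \left(-1 + M + p\right) \frac{1}{2 M} = -2 + \frac{-1 + M + p}{2 M}$)
$\left(287 + N{\left(W{\left(5 \right)},10 \right)}\right)^{2} = \left(287 + \frac{\frac{1}{\frac{1}{6}} \left(-1 + 10 - \frac{1}{2}\right)}{2}\right)^{2} = \left(287 + \frac{1}{2} \cdot 6 \left(-1 + 10 - \frac{1}{2}\right)\right)^{2} = \left(287 + \frac{1}{2} \cdot 6 \cdot \frac{17}{2}\right)^{2} = \left(287 + \frac{51}{2}\right)^{2} = \left(\frac{625}{2}\right)^{2} = \frac{390625}{4}$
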